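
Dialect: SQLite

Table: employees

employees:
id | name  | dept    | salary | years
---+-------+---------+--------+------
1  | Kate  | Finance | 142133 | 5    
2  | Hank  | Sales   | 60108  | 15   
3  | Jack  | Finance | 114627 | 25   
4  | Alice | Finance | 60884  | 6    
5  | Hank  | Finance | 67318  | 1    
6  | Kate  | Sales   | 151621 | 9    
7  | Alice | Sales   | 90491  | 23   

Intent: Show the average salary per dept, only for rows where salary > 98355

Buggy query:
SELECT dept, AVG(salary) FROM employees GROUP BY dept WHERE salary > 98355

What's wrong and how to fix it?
Bug: Row-level WHERE must come before GROUP BY in the clause order

Fix: Place WHERE between FROM and GROUP BY

Corrected query:
SELECT dept, AVG(salary) FROM employees WHERE salary > 98355 GROUP BY dept

Result:
dept    | AVG(salary)
--------+------------
Finance | 128380     
Sales   | 151621     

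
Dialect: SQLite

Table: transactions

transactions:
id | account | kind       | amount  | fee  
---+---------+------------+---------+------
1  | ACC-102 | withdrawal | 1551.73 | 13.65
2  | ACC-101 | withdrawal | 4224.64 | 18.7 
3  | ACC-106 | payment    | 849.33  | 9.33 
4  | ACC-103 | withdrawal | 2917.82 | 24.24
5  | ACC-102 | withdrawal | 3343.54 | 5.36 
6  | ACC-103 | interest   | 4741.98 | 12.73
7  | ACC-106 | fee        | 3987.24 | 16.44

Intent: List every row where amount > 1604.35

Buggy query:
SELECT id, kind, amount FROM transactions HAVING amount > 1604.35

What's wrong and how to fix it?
Bug: HAVING filters the output of aggregation, but this query has no GROUP BY and no aggregate functions, so SQLite rejects it (HAVING clause on a non-aggregate query); the condition here is per row

Fix: Replace HAVING with WHERE since the condition applies to individual rows

Corrected query:
SELECT id, kind, amount FROM transactions WHERE amount > 1604.35

Result:
id | kind       | amount 
---+------------+--------
2  | withdrawal | 4224.64
4  | withdrawal | 2917.82
5  | withdrawal | 3343.54
6  | interest   | 4741.98
7  | fee        | 3987.24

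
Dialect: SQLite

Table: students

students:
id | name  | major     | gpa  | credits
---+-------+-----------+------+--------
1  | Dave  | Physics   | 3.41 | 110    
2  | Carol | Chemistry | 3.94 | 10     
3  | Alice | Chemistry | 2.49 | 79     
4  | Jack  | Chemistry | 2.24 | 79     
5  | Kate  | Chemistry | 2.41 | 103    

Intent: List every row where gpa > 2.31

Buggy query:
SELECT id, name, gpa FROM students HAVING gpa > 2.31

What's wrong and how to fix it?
Bug: HAVING filters the output of aggregation, but this query has no GROUP BY and no aggregate functions, so SQLite rejects it (HAVING clause on a non-aggregate query); the condition here is per row

Fix: Use WHERE for row-level filtering

Corrected query:
SELECT id, name, gpa FROM students WHERE gpa > 2.31

Result:
id | name  | gpa 
---+-------+-----
1  | Dave  | 3.41
2  | Carol | 3.94
3  | Alice | 2.49
5  | Kate  | 2.41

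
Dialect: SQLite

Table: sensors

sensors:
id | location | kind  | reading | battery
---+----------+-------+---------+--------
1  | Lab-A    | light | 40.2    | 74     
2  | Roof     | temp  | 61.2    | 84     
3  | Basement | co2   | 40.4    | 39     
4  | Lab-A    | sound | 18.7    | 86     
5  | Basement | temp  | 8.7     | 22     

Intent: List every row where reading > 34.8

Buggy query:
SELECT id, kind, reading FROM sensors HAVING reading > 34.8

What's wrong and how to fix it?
Bug: This is a non-aggregate query (no GROUP BY, no aggregates), so in SQLite the HAVING clause is invalid here; a row-level condition belongs in WHERE

Fix: Replace HAVING with WHERE since the condition applies to individual rows

Corrected query:
SELECT id, kind, reading FROM sensors WHERE reading > 34.8

Result:
id | kind  | reading
---+-------+--------
1  | light | 40.2   
2  | temp  | 61.2   
3  | co2   | 40.4   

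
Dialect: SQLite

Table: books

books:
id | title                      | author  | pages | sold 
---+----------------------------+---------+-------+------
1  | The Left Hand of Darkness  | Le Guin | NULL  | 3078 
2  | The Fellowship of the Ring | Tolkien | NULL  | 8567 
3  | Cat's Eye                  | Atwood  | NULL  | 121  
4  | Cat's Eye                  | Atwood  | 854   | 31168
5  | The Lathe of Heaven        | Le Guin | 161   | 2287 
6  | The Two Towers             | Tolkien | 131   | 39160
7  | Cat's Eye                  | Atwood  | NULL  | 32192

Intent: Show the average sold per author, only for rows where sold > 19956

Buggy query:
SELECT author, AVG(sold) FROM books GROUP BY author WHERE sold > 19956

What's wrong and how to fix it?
Bug: WHERE cannot follow GROUP BY

Fix: Move the WHERE clause before GROUP BY

Corrected query:
SELECT author, AVG(sold) FROM books WHERE sold > 19956 GROUP BY author

Result:
author  | AVG(sold)
--------+----------
Atwood  | 31680    
Tolkien | 39160    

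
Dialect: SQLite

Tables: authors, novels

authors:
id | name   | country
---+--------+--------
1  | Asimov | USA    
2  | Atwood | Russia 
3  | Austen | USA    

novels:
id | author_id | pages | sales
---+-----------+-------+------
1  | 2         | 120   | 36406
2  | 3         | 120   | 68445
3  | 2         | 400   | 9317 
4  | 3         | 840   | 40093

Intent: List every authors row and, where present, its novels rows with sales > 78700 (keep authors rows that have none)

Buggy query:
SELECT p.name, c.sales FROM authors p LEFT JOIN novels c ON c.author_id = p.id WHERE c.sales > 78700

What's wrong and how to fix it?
Bug: A WHERE condition on the right-hand table after LEFT JOIN drops unmatched parents

Fix: Move the right-table condition into the ON clause so unmatched parents are kept

Corrected query:
SELECT p.name, c.sales FROM authors p LEFT JOIN novels c ON c.author_id = p.id AND c.sales > 78700

Result:
name   | sales
-------+------
Asimov | NULL 
Atwood | NULL 
Austen | NULL 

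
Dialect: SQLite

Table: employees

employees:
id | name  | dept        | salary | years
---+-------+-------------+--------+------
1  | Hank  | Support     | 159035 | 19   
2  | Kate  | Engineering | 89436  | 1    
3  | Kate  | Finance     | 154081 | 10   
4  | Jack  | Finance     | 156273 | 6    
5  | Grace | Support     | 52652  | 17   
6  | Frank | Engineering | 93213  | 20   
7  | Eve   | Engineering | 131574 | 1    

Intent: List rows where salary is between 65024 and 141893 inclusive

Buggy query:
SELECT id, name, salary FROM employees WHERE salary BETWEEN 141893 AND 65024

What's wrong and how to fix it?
Bug: BETWEEN expects the lower bound first; with 141893 AND 65024 the range is empty

Fix: Write BETWEEN 65024 AND 141893

Corrected query:
SELECT id, name, salary FROM employees WHERE salary BETWEEN 65024 AND 141893

Result:
id | name  | salary
---+-------+-------
2  | Kate  | 89436 
6  | Frank | 93213 
7  | Eve   | 131574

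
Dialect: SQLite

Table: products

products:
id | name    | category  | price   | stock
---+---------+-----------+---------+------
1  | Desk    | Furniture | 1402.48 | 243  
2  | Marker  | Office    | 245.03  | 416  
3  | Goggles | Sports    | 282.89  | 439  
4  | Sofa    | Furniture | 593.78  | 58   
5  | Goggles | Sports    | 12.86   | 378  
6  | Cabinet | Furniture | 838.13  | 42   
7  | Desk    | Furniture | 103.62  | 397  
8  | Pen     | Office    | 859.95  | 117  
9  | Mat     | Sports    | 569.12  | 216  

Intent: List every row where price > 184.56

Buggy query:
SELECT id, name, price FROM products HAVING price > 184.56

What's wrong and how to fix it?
Bug: This is a non-aggregate query (no GROUP BY, no aggregates), so in SQLite the HAVING clause is invalid here; a row-level condition belongs in WHERE

Fix: Use WHERE for row-level filtering

Corrected query:
SELECT id, name, price FROM products WHERE price > 184.56

Result:
id | name    | price  
---+---------+--------
1  | Desk    | 1402.48
2  | Marker  | 245.03 
3  | Goggles | 282.89 
4  | Sofa    | 593.78 
6  | Cabinet | 838.13 
8  | Pen     | 859.95 
9  | Mat     | 569.12 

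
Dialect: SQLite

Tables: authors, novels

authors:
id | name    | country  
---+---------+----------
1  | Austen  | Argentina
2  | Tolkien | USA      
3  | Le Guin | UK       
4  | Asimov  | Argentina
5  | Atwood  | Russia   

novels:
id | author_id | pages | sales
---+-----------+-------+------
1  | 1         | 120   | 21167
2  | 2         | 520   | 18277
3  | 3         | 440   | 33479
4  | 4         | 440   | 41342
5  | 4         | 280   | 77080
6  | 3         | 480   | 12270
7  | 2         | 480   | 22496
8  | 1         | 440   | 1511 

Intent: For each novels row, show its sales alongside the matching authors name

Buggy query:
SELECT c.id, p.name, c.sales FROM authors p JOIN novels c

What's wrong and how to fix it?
Bug: Missing join condition: each novels row is matched to all authors rows instead of just its own

Fix: Specify the join condition linking the foreign key to the parent id

Corrected query:
SELECT c.id, p.name, c.sales FROM authors p JOIN novels c ON c.author_id = p.id

Result:
id | name    | sales
---+---------+------
1  | Austen  | 21167
2  | Tolkien | 18277
3  | Le Guin | 33479
4  | Asimov  | 41342
5  | Asimov  | 77080
6  | Le Guin | 12270
7  | Tolkien | 22496
8  | Austen  | 1511 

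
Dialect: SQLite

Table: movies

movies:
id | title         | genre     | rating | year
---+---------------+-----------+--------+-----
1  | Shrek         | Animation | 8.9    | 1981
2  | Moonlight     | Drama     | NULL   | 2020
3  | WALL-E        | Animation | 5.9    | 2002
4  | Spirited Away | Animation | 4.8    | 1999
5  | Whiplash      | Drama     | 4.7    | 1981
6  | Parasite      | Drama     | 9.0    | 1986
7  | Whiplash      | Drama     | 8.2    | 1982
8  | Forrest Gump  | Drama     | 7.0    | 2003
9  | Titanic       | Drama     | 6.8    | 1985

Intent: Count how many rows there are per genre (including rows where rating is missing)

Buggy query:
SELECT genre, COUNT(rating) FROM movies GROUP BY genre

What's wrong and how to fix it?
Bug: COUNT(column) counts non-NULL values only; rows with NULL rating aren't counted

Fix: Use COUNT(*) to count all rows regardless of NULL

Corrected query:
SELECT genre, COUNT(*) FROM movies GROUP BY genre

Result:
genre     | COUNT(*)
----------+---------
Animation | 3       
Drama     | 6       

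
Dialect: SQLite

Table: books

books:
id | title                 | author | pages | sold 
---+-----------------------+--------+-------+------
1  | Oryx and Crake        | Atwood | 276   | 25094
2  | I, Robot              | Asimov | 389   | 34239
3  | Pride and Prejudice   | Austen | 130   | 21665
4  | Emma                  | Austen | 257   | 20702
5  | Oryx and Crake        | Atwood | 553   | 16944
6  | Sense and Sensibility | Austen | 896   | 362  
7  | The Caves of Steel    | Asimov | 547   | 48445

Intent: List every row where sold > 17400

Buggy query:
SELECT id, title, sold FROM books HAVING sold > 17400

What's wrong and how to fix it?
Bug: This is a non-aggregate query (no GROUP BY, no aggregates), so in SQLite the HAVING clause is invalid here; a row-level condition belongs in WHERE

Fix: Replace HAVING with WHERE since the condition applies to individual rows

Corrected query:
SELECT id, title, sold FROM books WHERE sold > 17400

Result:
id | title               | sold 
---+---------------------+------
1  | Oryx and Crake      | 25094
2  | I, Robot            | 34239
3  | Pride and Prejudice | 21665
4  | Emma                | 20702
7  | The Caves of Steel  | 48445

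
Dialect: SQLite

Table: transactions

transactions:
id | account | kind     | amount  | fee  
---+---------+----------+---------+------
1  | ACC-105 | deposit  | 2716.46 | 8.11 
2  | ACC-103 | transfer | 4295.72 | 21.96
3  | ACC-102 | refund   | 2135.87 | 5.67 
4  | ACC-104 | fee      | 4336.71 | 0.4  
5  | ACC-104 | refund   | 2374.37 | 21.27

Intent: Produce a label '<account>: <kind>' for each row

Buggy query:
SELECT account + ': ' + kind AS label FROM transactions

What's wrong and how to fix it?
Bug: '+' is numeric addition; on text columns SQLite converts them to 0 instead of concatenating

Fix: Use the || operator for string concatenation

Corrected query:
SELECT account || ': ' || kind AS label FROM transactions

Result:
label            
-----------------
ACC-105: deposit 
ACC-103: transfer
ACC-102: refund  
ACC-104: fee     
ACC-104: refund  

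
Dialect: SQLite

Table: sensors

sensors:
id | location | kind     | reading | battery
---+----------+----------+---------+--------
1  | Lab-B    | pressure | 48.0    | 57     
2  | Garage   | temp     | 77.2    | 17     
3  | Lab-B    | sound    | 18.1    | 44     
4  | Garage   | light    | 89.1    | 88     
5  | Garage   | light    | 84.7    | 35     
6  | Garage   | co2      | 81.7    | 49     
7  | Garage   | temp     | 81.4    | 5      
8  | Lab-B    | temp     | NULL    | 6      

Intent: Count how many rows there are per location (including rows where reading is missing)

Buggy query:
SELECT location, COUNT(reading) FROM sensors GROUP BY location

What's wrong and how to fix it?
Bug: COUNT(reading) skips NULLs, so groups with missing reading are undercounted

Fix: Use COUNT(*) to count all rows regardless of NULL

Corrected query:
SELECT location, COUNT(*) FROM sensors GROUP BY location

Result:
location | COUNT(*)
---------+---------
Garage   | 5       
Lab-B    | 3       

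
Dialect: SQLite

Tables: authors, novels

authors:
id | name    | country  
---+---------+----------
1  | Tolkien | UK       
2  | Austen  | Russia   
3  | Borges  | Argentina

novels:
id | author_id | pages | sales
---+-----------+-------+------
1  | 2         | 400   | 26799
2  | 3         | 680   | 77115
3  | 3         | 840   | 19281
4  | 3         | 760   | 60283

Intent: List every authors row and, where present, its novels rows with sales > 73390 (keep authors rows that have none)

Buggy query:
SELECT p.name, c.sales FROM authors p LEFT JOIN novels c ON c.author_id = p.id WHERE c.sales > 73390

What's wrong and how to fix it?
Bug: A WHERE condition on the right-hand table after LEFT JOIN drops unmatched parents

Fix: Put 'c.sales > 73390' in the JOIN's ON clause instead of WHERE

Corrected query:
SELECT p.name, c.sales FROM authors p LEFT JOIN novels c ON c.author_id = p.id AND c.sales > 73390

Result:
name    | sales
--------+------
Tolkien | NULL 
Austen  | NULL 
Borges  | 77115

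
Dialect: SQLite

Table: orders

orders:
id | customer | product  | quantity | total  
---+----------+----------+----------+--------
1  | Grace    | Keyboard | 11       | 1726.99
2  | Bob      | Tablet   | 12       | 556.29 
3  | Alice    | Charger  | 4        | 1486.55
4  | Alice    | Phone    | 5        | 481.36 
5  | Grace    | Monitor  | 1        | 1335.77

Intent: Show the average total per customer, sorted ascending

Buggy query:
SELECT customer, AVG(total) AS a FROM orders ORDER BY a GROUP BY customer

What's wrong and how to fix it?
Bug: ORDER BY appears before GROUP BY; SQL clause order requires GROUP BY first

Fix: Reorder: SELECT … FROM … GROUP BY … ORDER BY …

Corrected query:
SELECT customer, AVG(total) AS a FROM orders GROUP BY customer ORDER BY a

Result:
customer | a      
---------+--------
Bob      | 556.29 
Alice    | 983.955
Grace    | 1531.38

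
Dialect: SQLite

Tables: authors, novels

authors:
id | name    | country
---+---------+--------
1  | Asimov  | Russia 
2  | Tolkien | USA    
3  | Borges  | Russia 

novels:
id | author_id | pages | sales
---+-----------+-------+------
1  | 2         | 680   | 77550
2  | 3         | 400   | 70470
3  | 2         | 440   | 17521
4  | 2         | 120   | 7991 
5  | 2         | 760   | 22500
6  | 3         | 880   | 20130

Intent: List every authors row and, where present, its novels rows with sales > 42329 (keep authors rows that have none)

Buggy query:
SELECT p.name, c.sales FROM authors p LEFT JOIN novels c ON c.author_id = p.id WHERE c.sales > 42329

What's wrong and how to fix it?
Bug: A WHERE condition on the right-hand table after LEFT JOIN drops unmatched parents

Fix: Move the right-table condition into the ON clause so unmatched parents are kept

Corrected query:
SELECT p.name, c.sales FROM authors p LEFT JOIN novels c ON c.author_id = p.id AND c.sales > 42329

Result:
name    | sales
--------+------
Asimov  | NULL 
Tolkien | 77550
Borges  | 70470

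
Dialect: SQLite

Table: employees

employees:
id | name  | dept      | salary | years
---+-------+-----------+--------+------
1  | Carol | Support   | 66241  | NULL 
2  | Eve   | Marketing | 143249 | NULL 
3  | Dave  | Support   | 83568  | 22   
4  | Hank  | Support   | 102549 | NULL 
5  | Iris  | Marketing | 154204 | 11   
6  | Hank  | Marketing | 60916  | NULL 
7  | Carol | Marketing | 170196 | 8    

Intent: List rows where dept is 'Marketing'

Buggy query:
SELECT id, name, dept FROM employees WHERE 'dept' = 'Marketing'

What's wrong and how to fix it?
Bug: Single quotes denote string literals in SQL; the column name is being compared as a constant string

Fix: Remove the quotes around the column name (or use double quotes for an identifier)

Corrected query:
SELECT id, name, dept FROM employees WHERE dept = 'Marketing'

Result:
id | name  | dept     
---+-------+----------
2  | Eve   | Marketing
5  | Iris  | Marketing
6  | Hank  | Marketing
7  | Carol | Marketing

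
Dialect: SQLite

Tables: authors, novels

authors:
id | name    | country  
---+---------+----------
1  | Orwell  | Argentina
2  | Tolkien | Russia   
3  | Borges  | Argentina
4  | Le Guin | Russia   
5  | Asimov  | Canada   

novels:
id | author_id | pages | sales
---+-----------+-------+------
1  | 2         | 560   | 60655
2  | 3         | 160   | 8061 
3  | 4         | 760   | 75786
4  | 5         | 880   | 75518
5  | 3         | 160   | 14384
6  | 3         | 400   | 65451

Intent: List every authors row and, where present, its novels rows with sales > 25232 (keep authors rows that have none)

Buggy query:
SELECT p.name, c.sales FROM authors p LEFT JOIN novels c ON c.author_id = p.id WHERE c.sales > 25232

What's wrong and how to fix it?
Bug: A WHERE condition on the right-hand table after LEFT JOIN drops unmatched parents

Fix: Move the right-table condition into the ON clause so unmatched parents are kept

Corrected query:
SELECT p.name, c.sales FROM authors p LEFT JOIN novels c ON c.author_id = p.id AND c.sales > 25232

Result:
name    | sales
--------+------
Orwell  | NULL 
Tolkien | 60655
Borges  | 65451
Le Guin | 75786
Asimov  | 75518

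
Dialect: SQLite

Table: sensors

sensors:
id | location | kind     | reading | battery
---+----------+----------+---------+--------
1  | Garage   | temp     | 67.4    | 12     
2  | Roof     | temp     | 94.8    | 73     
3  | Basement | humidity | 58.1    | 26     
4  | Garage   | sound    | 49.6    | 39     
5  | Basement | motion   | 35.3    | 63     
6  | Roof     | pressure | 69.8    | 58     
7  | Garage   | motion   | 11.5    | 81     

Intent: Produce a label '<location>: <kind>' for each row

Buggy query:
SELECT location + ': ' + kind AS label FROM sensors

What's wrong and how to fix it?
Bug: SQLite uses || for string concatenation; + coerces text to numbers (yielding 0)

Fix: Use the || operator for string concatenation

Corrected query:
SELECT location || ': ' || kind AS label FROM sensors

Result:
label             
------------------
Garage: temp      
Roof: temp        
Basement: humidity
Garage: sound     
Basement: motion  
Roof: pressure    
Garage: motion    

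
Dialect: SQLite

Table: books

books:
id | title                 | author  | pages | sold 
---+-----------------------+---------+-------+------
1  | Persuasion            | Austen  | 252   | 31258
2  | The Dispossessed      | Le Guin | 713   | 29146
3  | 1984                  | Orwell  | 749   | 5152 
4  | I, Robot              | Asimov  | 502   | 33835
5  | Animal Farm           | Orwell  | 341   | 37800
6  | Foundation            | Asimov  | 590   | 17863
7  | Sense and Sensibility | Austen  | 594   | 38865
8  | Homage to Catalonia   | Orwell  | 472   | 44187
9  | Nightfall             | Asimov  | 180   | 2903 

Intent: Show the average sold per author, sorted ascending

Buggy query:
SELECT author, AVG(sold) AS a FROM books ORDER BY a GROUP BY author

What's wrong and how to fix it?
Bug: ORDER BY appears before GROUP BY; SQL clause order requires GROUP BY first

Fix: Reorder: SELECT … FROM … GROUP BY … ORDER BY …

Corrected query:
SELECT author, AVG(sold) AS a FROM books GROUP BY author ORDER BY a

Result:
author  | a           
--------+-------------
Asimov  | 18200.333333
Orwell  | 29046.333333
Le Guin | 29146       
Austen  | 35061.5     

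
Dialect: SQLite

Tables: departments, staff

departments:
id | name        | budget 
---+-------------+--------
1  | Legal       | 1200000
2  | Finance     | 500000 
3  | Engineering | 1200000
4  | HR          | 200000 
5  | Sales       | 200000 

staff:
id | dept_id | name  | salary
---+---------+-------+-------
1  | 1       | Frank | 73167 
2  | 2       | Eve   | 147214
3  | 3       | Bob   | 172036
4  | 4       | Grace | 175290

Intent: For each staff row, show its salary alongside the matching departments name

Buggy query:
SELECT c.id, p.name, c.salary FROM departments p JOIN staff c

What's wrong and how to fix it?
Bug: Missing join condition: each staff row is matched to all departments rows instead of just its own

Fix: Specify the join condition linking the foreign key to the parent id

Corrected query:
SELECT c.id, p.name, c.salary FROM departments p JOIN staff c ON c.dept_id = p.id

Result:
id | name        | salary
---+-------------+-------
1  | Legal       | 73167 
2  | Finance     | 147214
3  | Engineering | 172036
4  | HR          | 175290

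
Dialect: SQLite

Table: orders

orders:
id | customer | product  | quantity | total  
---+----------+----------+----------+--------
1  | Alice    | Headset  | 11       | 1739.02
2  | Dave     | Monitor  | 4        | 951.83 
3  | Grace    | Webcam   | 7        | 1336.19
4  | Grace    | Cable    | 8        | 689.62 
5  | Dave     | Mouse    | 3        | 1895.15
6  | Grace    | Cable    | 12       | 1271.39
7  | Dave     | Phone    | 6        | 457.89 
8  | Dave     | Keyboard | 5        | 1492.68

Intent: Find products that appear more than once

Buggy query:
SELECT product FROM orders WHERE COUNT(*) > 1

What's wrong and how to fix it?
Bug: WHERE can't reference COUNT(*); aggregates are computed after WHERE

Fix: Group first, then use HAVING for the count condition

Corrected query:
SELECT product FROM orders GROUP BY product HAVING COUNT(*) > 1

Result:
product
-------
Cable  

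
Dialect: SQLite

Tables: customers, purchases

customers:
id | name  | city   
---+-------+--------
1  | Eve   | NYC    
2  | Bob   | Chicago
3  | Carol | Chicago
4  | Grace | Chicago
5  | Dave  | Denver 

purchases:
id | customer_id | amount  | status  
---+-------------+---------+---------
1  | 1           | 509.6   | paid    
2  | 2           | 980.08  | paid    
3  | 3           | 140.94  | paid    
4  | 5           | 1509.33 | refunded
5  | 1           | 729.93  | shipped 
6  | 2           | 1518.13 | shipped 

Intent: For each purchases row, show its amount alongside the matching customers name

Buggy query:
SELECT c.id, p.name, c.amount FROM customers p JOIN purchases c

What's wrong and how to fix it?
Bug: Missing join condition: each purchases row is matched to all customers rows instead of just its own

Fix: Specify the join condition linking the foreign key to the parent id

Corrected query:
SELECT c.id, p.name, c.amount FROM customers p JOIN purchases c ON c.customer_id = p.id

Result:
id | name  | amount 
---+-------+--------
1  | Eve   | 509.6  
2  | Bob   | 980.08 
3  | Carol | 140.94 
4  | Dave  | 1509.33
5  | Eve   | 729.93 
6  | Bob   | 1518.13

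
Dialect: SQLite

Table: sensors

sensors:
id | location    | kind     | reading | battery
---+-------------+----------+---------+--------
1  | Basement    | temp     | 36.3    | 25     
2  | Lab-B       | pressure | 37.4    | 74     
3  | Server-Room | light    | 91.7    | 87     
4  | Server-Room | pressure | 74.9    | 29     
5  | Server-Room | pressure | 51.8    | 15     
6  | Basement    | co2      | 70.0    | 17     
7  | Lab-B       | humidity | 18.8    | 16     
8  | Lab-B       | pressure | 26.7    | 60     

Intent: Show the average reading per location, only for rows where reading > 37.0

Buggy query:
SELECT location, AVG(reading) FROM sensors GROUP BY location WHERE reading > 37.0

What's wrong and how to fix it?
Bug: WHERE cannot follow GROUP BY

Fix: Move the WHERE clause before GROUP BY

Corrected query:
SELECT location, AVG(reading) FROM sensors WHERE reading > 37.0 GROUP BY location

Result:
location    | AVG(reading)
------------+-------------
Basement    | 70          
Lab-B       | 37.4        
Server-Room | 72.8        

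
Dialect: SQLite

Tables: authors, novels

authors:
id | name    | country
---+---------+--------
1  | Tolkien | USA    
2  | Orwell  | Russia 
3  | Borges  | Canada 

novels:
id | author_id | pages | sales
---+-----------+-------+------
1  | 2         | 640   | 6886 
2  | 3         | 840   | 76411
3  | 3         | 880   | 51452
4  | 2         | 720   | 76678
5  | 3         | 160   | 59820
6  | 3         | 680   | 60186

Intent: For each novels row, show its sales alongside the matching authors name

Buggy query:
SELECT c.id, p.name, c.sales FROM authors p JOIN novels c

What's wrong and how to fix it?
Bug: JOIN with no ON clause produces a cartesian product; every novels row pairs with every authors row

Fix: Specify the join condition linking the foreign key to the parent id

Corrected query:
SELECT c.id, p.name, c.sales FROM authors p JOIN novels c ON c.author_id = p.id

Result:
id | name   | sales
---+--------+------
1  | Orwell | 6886 
2  | Borges | 76411
3  | Borges | 51452
4  | Orwell | 76678
5  | Borges | 59820
6  | Borges | 60186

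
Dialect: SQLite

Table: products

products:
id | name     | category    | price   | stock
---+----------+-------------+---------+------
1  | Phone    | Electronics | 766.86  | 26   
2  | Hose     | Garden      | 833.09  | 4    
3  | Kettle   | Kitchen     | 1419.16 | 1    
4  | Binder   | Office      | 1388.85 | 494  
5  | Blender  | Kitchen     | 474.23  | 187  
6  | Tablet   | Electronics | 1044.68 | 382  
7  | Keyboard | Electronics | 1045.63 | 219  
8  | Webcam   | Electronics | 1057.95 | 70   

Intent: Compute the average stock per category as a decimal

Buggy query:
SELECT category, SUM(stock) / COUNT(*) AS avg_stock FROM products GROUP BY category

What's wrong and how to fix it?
Bug: SUM(stock) and COUNT(*) are both integers; the division truncates the fractional part

Fix: Multiply by 1.0 (or CAST to REAL) to force floating-point division

Corrected query:
SELECT category, SUM(stock) * 1.0 / COUNT(*) AS avg_stock FROM products GROUP BY category

Result:
category    | avg_stock
------------+----------
Electronics | 174.25   
Garden      | 4        
Kitchen     | 94       
Office      | 494      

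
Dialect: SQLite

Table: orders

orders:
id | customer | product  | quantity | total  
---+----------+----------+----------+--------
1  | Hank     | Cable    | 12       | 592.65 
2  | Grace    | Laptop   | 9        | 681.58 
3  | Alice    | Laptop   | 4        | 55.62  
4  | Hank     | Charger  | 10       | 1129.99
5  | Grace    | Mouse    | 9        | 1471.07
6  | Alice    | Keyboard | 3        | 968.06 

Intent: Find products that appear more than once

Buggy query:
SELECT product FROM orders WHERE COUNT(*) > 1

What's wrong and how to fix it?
Bug: WHERE can't reference COUNT(*); aggregates are computed after WHERE

Fix: Group first, then use HAVING for the count condition

Corrected query:
SELECT product FROM orders GROUP BY product HAVING COUNT(*) > 1

Result:
product
-------
Laptop 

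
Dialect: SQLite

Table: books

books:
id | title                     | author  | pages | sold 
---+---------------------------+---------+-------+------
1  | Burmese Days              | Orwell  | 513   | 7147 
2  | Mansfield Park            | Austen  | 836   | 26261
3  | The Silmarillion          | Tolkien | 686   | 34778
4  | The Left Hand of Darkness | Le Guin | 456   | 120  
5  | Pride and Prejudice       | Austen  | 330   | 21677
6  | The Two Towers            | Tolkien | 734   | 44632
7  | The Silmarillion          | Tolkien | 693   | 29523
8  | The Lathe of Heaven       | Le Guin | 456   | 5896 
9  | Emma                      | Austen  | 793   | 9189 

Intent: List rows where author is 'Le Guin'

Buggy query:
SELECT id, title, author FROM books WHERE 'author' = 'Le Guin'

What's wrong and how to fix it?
Bug: Single quotes denote string literals in SQL; the column name is being compared as a constant string

Fix: Remove the quotes around the column name (or use double quotes for an identifier)

Corrected query:
SELECT id, title, author FROM books WHERE author = 'Le Guin'

Result:
id | title                     | author 
---+---------------------------+--------
4  | The Left Hand of Darkness | Le Guin
8  | The Lathe of Heaven       | Le Guin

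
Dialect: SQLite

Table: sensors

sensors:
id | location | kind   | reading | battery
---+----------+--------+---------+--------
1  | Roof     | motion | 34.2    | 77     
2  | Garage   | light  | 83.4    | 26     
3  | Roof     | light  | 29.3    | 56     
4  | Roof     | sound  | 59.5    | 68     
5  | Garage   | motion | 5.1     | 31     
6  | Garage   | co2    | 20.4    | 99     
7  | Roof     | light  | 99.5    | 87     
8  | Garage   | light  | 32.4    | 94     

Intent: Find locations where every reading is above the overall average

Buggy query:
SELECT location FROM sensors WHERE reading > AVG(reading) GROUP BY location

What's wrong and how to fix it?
Bug: WHERE evaluates per row before aggregation, so AVG() is unavailable

Fix: Use a subquery for AVG and a HAVING MIN(...) filter so the condition holds for every row in the group

Corrected query:
SELECT location FROM sensors GROUP BY location HAVING MIN(reading) > (SELECT AVG(reading) FROM sensors)

Result:
(no rows)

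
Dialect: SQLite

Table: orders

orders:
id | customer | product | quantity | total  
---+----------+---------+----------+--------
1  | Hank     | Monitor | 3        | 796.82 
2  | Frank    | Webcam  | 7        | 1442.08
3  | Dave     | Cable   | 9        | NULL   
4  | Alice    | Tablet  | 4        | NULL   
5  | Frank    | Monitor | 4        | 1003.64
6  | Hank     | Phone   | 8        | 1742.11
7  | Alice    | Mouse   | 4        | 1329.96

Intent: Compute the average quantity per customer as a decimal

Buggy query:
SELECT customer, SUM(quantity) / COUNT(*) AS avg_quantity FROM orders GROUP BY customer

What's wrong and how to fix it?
Bug: Both operands are integers, so '/' performs integer division and truncates

Fix: Multiply by 1.0 (or CAST to REAL) to force floating-point division

Corrected query:
SELECT customer, SUM(quantity) * 1.0 / COUNT(*) AS avg_quantity FROM orders GROUP BY customer

Result:
customer | avg_quantity
---------+-------------
Alice    | 4           
Dave     | 9           
Frank    | 5.5         
Hank     | 5.5         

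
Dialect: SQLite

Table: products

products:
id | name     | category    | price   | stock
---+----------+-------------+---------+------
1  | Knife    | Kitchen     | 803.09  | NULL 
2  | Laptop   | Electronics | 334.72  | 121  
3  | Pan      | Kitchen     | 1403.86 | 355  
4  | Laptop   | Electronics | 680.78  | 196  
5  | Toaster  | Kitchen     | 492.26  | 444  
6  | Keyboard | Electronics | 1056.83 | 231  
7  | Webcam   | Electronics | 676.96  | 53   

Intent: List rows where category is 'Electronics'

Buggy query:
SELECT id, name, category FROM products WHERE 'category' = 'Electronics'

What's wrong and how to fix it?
Bug: Single quotes denote string literals in SQL; the column name is being compared as a constant string

Fix: Reference the column as category without single quotes

Corrected query:
SELECT id, name, category FROM products WHERE category = 'Electronics'

Result:
id | name     | category   
---+----------+------------
2  | Laptop   | Electronics
4  | Laptop   | Electronics
6  | Keyboard | Electronics
7  | Webcam   | Electronics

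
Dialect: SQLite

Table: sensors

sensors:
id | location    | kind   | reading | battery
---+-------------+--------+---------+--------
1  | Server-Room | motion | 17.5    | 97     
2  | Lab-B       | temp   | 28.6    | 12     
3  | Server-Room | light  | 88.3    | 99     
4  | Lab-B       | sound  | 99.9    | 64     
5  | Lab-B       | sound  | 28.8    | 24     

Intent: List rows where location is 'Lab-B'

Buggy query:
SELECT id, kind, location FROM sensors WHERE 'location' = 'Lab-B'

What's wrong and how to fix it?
Bug: Single quotes denote string literals in SQL; the column name is being compared as a constant string

Fix: Reference the column as location without single quotes

Corrected query:
SELECT id, kind, location FROM sensors WHERE location = 'Lab-B'

Result:
id | kind  | location
---+-------+---------
2  | temp  | Lab-B   
4  | sound | Lab-B   
5  | sound | Lab-B   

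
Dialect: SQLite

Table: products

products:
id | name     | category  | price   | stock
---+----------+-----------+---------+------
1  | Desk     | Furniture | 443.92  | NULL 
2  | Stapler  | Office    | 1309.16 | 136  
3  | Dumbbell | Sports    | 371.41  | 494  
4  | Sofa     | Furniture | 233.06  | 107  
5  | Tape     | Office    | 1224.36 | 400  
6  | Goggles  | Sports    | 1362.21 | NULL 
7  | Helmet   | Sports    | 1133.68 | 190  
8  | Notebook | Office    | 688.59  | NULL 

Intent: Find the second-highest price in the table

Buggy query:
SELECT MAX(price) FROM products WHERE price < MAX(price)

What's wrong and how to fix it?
Bug: MAX(price) on the right of the comparison is an aggregate-in-WHERE error

Fix: Compute the overall MAX in a subquery, then take MAX of rows below it

Corrected query:
SELECT MAX(price) FROM products WHERE price < (SELECT MAX(price) FROM products)

Result:
MAX(price)
----------
1309.16   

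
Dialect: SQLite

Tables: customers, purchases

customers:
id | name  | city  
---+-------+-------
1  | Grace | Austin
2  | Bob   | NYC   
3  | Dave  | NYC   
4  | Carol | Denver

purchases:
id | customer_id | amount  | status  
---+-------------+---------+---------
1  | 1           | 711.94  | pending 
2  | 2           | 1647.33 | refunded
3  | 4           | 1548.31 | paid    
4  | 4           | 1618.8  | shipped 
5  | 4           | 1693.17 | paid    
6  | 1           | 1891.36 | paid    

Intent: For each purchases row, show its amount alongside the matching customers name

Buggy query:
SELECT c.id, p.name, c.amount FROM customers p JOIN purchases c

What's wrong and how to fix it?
Bug: Missing join condition: each purchases row is matched to all customers rows instead of just its own

Fix: Specify the join condition linking the foreign key to the parent id

Corrected query:
SELECT c.id, p.name, c.amount FROM customers p JOIN purchases c ON c.customer_id = p.id

Result:
id | name  | amount 
---+-------+--------
1  | Grace | 711.94 
2  | Bob   | 1647.33
3  | Carol | 1548.31
4  | Carol | 1618.8 
5  | Carol | 1693.17
6  | Grace | 1891.36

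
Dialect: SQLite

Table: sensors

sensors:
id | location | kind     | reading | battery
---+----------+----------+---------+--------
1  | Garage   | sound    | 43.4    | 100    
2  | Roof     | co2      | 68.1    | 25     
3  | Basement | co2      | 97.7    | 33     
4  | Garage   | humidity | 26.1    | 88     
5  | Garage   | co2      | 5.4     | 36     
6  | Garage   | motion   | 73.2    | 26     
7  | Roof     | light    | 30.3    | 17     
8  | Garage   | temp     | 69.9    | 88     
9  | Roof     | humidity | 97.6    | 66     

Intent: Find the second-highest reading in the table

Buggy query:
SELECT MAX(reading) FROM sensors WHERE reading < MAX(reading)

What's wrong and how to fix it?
Bug: MAX(reading) on the right of the comparison is an aggregate-in-WHERE error

Fix: Compute the overall MAX in a subquery, then take MAX of rows below it

Corrected query:
SELECT MAX(reading) FROM sensors WHERE reading < (SELECT MAX(reading) FROM sensors)

Result:
MAX(reading)
------------
97.6        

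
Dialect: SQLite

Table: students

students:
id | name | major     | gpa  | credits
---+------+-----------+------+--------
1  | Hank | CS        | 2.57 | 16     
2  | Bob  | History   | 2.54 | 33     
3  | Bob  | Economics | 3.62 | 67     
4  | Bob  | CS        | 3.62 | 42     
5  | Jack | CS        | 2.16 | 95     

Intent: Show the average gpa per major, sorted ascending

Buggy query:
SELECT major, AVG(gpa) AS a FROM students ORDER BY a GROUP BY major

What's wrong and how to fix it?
Bug: ORDER BY appears before GROUP BY; SQL clause order requires GROUP BY first

Fix: Reorder: SELECT … FROM … GROUP BY … ORDER BY …

Corrected query:
SELECT major, AVG(gpa) AS a FROM students GROUP BY major ORDER BY a

Result:
major     | a       
----------+---------
History   | 2.54    
CS        | 2.783333
Economics | 3.62    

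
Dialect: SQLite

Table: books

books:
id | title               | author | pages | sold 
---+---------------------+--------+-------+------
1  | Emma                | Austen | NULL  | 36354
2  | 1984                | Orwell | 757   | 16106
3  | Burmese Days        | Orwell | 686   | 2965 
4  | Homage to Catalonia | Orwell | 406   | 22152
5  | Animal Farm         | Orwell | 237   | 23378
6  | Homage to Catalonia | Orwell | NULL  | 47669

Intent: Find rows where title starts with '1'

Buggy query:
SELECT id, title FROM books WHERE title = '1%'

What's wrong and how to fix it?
Bug: Wildcards only work with LIKE; '=' treats '%' as a literal character

Fix: Replace '=' with LIKE so '1%' is treated as a pattern

Corrected query:
SELECT id, title FROM books WHERE title LIKE '1%'

Result:
id | title
---+------
2  | 1984 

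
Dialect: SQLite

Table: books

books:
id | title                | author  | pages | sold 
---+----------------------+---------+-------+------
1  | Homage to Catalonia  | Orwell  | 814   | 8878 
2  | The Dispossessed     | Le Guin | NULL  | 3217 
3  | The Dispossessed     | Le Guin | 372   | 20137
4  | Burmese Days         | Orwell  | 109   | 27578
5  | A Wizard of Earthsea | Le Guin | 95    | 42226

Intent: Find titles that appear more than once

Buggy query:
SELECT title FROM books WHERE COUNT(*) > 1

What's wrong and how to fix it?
Bug: COUNT(*) is an aggregate and cannot be used in WHERE

Fix: GROUP BY title, then filter groups with HAVING COUNT(*) > 1

Corrected query:
SELECT title FROM books GROUP BY title HAVING COUNT(*) > 1

Result:
title           
----------------
The Dispossessed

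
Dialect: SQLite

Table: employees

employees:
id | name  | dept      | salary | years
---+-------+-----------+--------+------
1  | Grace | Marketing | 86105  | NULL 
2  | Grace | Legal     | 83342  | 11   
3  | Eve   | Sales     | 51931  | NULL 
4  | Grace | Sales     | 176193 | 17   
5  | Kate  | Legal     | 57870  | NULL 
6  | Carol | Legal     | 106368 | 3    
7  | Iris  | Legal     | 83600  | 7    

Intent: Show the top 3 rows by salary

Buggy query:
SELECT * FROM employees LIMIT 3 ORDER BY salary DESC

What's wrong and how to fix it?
Bug: ORDER BY cannot follow LIMIT; LIMIT is the final clause

Fix: Sort with ORDER BY, then apply LIMIT

Corrected query:
SELECT * FROM employees ORDER BY salary DESC LIMIT 3

Result:
id | name  | dept      | salary | years
---+-------+-----------+--------+------
4  | Grace | Sales     | 176193 | 17   
6  | Carol | Legal     | 106368 | 3    
1  | Grace | Marketing | 86105  | NULL 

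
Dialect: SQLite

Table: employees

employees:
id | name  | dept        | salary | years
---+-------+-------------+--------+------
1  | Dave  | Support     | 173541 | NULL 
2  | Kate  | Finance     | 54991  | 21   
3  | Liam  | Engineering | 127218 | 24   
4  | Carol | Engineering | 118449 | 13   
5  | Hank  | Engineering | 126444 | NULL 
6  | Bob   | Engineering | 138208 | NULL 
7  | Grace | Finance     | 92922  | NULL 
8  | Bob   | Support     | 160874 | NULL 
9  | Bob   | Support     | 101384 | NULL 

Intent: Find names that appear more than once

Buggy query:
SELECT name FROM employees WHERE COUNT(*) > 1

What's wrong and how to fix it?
Bug: COUNT(*) is an aggregate and cannot be used in WHERE

Fix: Group first, then use HAVING for the count condition

Corrected query:
SELECT name FROM employees GROUP BY name HAVING COUNT(*) > 1

Result:
name
----
Bob 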